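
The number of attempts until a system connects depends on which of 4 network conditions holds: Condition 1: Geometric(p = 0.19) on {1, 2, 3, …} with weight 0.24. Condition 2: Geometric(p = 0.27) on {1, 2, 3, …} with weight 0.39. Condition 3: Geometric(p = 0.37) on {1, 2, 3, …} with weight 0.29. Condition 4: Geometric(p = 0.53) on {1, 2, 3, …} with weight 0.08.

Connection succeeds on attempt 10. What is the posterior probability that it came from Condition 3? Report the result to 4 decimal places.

0.1136

By Bayes' theorem, P(k | x) = P(Z=k) f_k(x) / Σ_j P(Z=j) f_j(x).
Evaluate each component's likelihood at the observed value:
  p_1 = 0.19·(1−0.19)^9 = 0.19·0.150095 = 0.028518
  p_2 = 0.27·(1−0.27)^9 = 0.27·0.0588716 = 0.0158953
  p_3 = 0.37·(1−0.37)^9 = 0.37·0.0156338 = 0.00578451
  p_4 = 0.53·(1−0.53)^9 = 0.53·0.00111913 = 0.000593139
Multiply by the mixture weights:
  P(Z=1)·p_1 = 0.24 × 0.028518 = 0.00684432
  P(Z=2)·p_2 = 0.39 × 0.0158953 = 0.00619918
  P(Z=3)·p_3 = 0.29 × 0.00578451 = 0.00167751
  P(Z=4)·p_4 = 0.08 × 0.000593139 = 4.74511e-05
Normaliser: 0.00684432 + 0.00619918 + 0.00167751 + 4.74511e-05 = 0.0147685
Responsibility of Condition 3: 0.00167751 / 0.0147685 ≈ 0.1136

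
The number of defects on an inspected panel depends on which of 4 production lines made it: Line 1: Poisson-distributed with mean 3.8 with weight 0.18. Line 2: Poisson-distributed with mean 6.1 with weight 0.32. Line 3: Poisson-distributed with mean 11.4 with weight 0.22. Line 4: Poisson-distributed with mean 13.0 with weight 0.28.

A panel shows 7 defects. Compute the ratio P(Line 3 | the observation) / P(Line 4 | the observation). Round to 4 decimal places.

1.5519

The posterior odds equal the prior odds times the likelihood ratio: (π_i/π_j)·(f_i(x)/f_j(x)).
Poisson probabilities:
  f_1 = e^(−3.8)·3.8^7/7! = 0.050785
  f_2 = e^(−6.1)·6.1^7/7! = 0.139856
  f_3 = e^(−11.4)·11.4^7/7! = 0.0555836
  f_4 = e^(−13.0)·13.0^7/7! = 0.0281413
Odds = (0.22/0.28) × (0.0555836/0.0281413) = 0.785714 × 1.97516 ≈ 1.5519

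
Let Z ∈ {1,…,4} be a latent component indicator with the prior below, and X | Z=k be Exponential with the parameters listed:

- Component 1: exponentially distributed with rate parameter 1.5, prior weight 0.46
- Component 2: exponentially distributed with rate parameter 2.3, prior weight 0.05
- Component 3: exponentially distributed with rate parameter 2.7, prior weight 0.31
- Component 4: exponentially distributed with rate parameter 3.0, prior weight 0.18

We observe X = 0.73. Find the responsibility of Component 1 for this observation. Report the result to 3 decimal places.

By Bayes' theorem, P(k | x) = π_k f_k(x) / Σ_j π_j f_j(x).
Exponential densities:
  p_1 = 1.5·e^(−1.5·0.73) = 1.5·e^(−1.0950) = 0.501809
  p_2 = 2.3·e^(−2.3·0.73) = 2.3·e^(−1.6790) = 0.429089
  p_3 = 2.7·e^(−2.7·0.73) = 2.7·e^(−1.9710) = 0.376157
  p_4 = 3.0·e^(−3.0·0.73) = 3.0·e^(−2.1900) = 0.33575
Weight by the priors:
  π_1·p_1 = 0.46 × 0.501809 = 0.230832
  π_2·p_2 = 0.05 × 0.429089 = 0.0214545
  π_3·p_3 = 0.31 × 0.376157 = 0.116609
  π_4·p_4 = 0.18 × 0.33575 = 0.060435
Denominator: 0.230832 + 0.0214545 + 0.116609 + 0.060435 = 0.429331
P(Component 1 | the observation) ≈ 0.538

0.538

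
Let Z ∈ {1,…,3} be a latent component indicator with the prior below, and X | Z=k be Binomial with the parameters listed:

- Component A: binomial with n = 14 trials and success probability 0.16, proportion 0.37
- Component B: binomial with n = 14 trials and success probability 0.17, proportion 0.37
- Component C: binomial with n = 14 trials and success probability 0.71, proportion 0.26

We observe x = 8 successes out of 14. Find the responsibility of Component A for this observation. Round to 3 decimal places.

0.006

By Bayes' theorem, P(k | x) = π_k f_k(x) / Σ_j π_j f_j(x).
Component likelihoods at x = 8 successes out of 14:
  L_A = 0.000453097
  L_B = 0.000684881
  L_C = 0.115348
Prior × likelihood for each component:
  π_A·L_A = 0.37 × 0.000453097 = 0.000167646
  π_B·L_B = 0.37 × 0.000684881 = 0.000253406
  π_C·L_C = 0.26 × 0.115348 = 0.0299905
Marginal: 0.000167646 + 0.000253406 + 0.0299905 = 0.0304115
So the posterior for Component A is 0.000167646 / 0.0304115 ≈ 0.006.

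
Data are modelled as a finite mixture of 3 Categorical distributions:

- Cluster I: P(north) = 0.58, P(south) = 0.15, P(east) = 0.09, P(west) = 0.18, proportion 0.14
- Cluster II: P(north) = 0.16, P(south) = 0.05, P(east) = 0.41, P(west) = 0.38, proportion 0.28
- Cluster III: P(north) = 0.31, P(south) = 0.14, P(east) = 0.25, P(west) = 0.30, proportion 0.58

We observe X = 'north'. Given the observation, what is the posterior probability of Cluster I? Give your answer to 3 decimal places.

Apply Bayes' rule: the posterior for each component is proportional to its prior times its likelihood at x.
Evaluate each component's likelihood at the observed value:
  p_I = P(north | comp) = 0.58
  p_II = P(north | comp) = 0.16
  p_III = P(north | comp) = 0.31
Unnormalised posteriors:
  π_I·p_I = 0.14 × 0.58 = 0.0812
  π_II·p_II = 0.28 × 0.16 = 0.0448
  π_III·p_III = 0.58 × 0.31 = 0.1798
Normaliser: 0.0812 + 0.0448 + 0.1798 = 0.3058
So the posterior for Cluster I is 0.0812 / 0.3058 ≈ 0.266.

0.266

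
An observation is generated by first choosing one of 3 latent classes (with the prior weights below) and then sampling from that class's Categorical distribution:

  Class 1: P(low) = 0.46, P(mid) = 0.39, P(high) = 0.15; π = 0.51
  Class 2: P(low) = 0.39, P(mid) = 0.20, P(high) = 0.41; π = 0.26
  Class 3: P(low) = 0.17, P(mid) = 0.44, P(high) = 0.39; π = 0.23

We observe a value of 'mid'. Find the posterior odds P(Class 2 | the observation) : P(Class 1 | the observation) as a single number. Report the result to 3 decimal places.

0.261

Posterior odds = (π_i f_i(x)) / (π_j f_j(x)); the normalising sum cancels.
Categorical probabilities:
  L_1 = P(mid | comp) = 0.39
  L_2 = P(mid | comp) = 0.20
  L_3 = P(mid | comp) = 0.44
Posterior odds = (π_2·L_2) / (π_1·L_1) = (0.26·0.2) / (0.51·0.39) = 0.052 / 0.1989 ≈ 0.261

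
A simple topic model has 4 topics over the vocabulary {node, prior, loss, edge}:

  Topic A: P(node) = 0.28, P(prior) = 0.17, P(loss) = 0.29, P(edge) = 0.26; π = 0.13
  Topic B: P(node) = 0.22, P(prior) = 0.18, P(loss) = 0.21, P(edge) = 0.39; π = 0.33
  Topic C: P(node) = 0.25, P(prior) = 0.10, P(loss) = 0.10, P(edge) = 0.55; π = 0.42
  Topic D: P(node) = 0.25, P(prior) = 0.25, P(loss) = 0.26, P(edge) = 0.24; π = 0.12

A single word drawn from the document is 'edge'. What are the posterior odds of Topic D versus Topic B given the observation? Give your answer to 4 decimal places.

Since P(k|x) ∝ π_k f_k(x), the posterior odds are π_i f_i(x) / (π_j f_j(x)).
Component likelihoods at x = 'edge':
  L_A = 0.26
  L_B = 0.39
  L_C = 0.55
  L_D = 0.24
Posterior odds = (π_D·L_D) / (π_B·L_B) = (0.12·0.24) / (0.33·0.39) = 0.0288 / 0.1287 ≈ 0.2238

0.2238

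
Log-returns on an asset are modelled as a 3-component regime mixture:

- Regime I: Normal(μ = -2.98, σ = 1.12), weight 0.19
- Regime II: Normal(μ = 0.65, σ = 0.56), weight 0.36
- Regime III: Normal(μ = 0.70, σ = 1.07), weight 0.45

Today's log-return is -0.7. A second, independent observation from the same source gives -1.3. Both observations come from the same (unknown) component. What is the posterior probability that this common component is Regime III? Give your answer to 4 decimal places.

The responsibility of component k is π_k f_k(x) divided by Σ_j π_j f_j(x).
Since both observations come from the same component, the likelihood for component k is f_k(x₁)·f_k(x₂).
  p_I = [(1/(1.12·√(2π)))·exp(−(-0.7−-2.98)²/(2·1.12²)) = 0.356198·exp(-2.07207) = 0.0448544] × [0.115641] = 0.00518699
  p_II = [(1/(0.56·√(2π)))·exp(−(-0.7−0.65)²/(2·0.56²)) = 0.712397·exp(-2.90577) = 0.0389728] × [0.0016586] = 6.46404e-05
  p_III = [(1/(1.07·√(2π)))·exp(−(-0.7−0.70)²/(2·1.07²)) = 0.372843·exp(-0.85597) = 0.15841] × [0.0649931] = 0.0102956
Prior × likelihood for each component:
  π_I·p_I = 0.19 × 0.00518699 = 0.000985529
  π_II·p_II = 0.36 × 6.46404e-05 = 2.32705e-05
  π_III·p_III = 0.45 × 0.0102956 = 0.00463301
Normaliser: 0.000985529 + 2.32705e-05 + 0.00463301 = 0.00564181
So the posterior for Regime III is 0.00463301 / 0.00564181 ≈ 0.8212.

0.8212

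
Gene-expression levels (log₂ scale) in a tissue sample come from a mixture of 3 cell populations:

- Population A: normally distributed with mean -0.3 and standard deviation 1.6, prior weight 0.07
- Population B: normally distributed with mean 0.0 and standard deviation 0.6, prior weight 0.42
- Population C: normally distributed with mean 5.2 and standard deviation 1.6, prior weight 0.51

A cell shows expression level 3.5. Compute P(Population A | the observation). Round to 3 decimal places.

By Bayes' theorem, P(k | x) = π_k f_k(x) / Σ_j π_j f_j(x).
Normal densities:
  f_A = (1/(1.6·√(2π)))·exp(−(3.5−-0.3)²/(2·1.6²)) = 0.249339·exp(-2.82031) = 0.0148574
  f_B = (1/(0.6·√(2π)))·exp(−(3.5−0.0)²/(2·0.6²)) = 0.664904·exp(-17.01389) = 2.71469e-08
  f_C = (1/(1.6·√(2π)))·exp(−(3.5−5.2)²/(2·1.6²)) = 0.249339·exp(-0.56445) = 0.141792
Unnormalised posteriors:
  π_A·f_A = 0.07 × 0.0148574 = 0.00104002
  π_B·f_B = 0.42 × 2.71469e-08 = 1.14017e-08
  π_C·f_C = 0.51 × 0.141792 = 0.0723138
Evidence: 0.00104002 + 1.14017e-08 + 0.0723138 = 0.0733539
So the posterior for Population A is 0.00104002 / 0.0733539 ≈ 0.014.

0.014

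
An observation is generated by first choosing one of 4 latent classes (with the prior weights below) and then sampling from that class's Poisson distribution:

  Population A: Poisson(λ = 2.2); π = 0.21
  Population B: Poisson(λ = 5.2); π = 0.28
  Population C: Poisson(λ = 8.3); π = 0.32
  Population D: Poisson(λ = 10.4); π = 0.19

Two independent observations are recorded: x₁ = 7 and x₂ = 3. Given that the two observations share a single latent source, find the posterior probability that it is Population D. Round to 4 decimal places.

The responsibility of component k is P(Z=k) f_k(x) divided by Σ_j P(Z=j) f_j(x).
Since both observations come from the same component, the likelihood for component k is f_k(x₁)·f_k(x₂).
  L_A = [0.00548378] × [0.196639] = 0.00107832
  L_B = [0.112528] × [0.129279] = 0.0145475
  L_C = [0.133805] × [0.0236831] = 0.00316892
  L_D = [0.0794585] × [0.0057054] = 0.000453342
Prior × likelihood for each component:
  P(Z=A)·L_A = 0.21 × 0.00107832 = 0.000226448
  P(Z=B)·L_B = 0.28 × 0.0145475 = 0.00407331
  P(Z=C)·L_C = 0.32 × 0.00316892 = 0.00101405
  P(Z=D)·L_D = 0.19 × 0.000453342 = 8.61351e-05
Evidence: 0.000226448 + 0.00407331 + 0.00101405 + 8.61351e-05 = 0.00539994
So the posterior for Population D is 8.61351e-05 / 0.00539994 ≈ 0.0160.

0.0160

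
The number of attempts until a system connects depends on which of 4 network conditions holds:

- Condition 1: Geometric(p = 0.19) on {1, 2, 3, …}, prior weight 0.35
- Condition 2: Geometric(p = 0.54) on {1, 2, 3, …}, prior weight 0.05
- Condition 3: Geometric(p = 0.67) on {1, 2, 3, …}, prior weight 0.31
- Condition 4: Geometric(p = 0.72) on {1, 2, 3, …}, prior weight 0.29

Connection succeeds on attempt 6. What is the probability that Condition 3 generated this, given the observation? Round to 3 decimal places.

Apply Bayes' rule: the posterior for each component is proportional to its prior times its likelihood at x.
Evaluate each component's likelihood at the observed value:
  L_1 = 0.19·(1−0.19)^5 = 0.19·0.348678 = 0.0662489
  L_2 = 0.54·(1−0.54)^5 = 0.54·0.0205963 = 0.011122
  L_3 = 0.67·(1−0.67)^5 = 0.67·0.00391354 = 0.00262207
  L_4 = 0.72·(1−0.72)^5 = 0.72·0.00172104 = 0.00123915
Unnormalised posteriors:
  w_1·L_1 = 0.35 × 0.0662489 = 0.0231871
  w_2·L_2 = 0.05 × 0.011122 = 0.0005561
  w_3·L_3 = 0.31 × 0.00262207 = 0.000812842
  w_4·L_4 = 0.29 × 0.00123915 = 0.000359352
Marginal: 0.0231871 + 0.0005561 + 0.000812842 + 0.000359352 = 0.0249154
So the posterior for Condition 3 is 0.000812842 / 0.0249154 ≈ 0.033.

0.033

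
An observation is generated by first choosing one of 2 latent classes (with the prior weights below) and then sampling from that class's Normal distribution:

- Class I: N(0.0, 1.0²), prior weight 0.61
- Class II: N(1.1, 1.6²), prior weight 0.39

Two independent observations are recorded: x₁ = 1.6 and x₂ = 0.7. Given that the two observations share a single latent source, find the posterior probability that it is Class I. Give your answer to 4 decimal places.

0.4856

Posterior ∝ prior × likelihood, so P(k | x) ∝ π_k f_k(x); normalise over all components.
Since both observations come from the same component, the likelihood for component k is f_k(x₁)·f_k(x₂).
  f_I = [0.110921] × [0.312254] = 0.0346355
  f_II = [0.237457] × [0.241668] = 0.0573856
Unnormalised posteriors:
  π_I·f_I = 0.61 × 0.0346355 = 0.0211276
  π_II·f_II = 0.39 × 0.0573856 = 0.0223804
Denominator: 0.0211276 + 0.0223804 = 0.043508
P(Class I | data) = 0.0211276 / 0.043508 ≈ 0.4856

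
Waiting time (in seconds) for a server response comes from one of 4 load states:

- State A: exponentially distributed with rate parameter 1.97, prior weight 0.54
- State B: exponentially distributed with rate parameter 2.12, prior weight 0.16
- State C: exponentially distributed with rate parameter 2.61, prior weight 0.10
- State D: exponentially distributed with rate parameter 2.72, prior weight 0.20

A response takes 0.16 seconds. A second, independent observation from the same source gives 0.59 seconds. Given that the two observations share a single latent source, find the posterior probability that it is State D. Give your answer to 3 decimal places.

0.211

By Bayes' theorem, P(k | x) = π_k f_k(x) / Σ_j π_j f_j(x).
Since both observations come from the same component, the likelihood for component k is f_k(x₁)·f_k(x₂).
  p_A = [1.4374] × [0.616149] = 0.88565
  p_B = [1.51016] × [0.606904] = 0.916523
  p_C = [1.71901] × [0.559591] = 0.961944
  p_D = [1.76021] × [0.546529] = 0.962004
Prior × likelihood for each component:
  π_A·p_A = 0.54 × 0.88565 = 0.478251
  π_B·p_B = 0.16 × 0.916523 = 0.146644
  π_C·p_C = 0.10 × 0.961944 = 0.0961944
  π_D·p_D = 0.20 × 0.962004 = 0.192401
Normaliser: 0.478251 + 0.146644 + 0.0961944 + 0.192401 = 0.91349
P(State D | x) ≈ 0.211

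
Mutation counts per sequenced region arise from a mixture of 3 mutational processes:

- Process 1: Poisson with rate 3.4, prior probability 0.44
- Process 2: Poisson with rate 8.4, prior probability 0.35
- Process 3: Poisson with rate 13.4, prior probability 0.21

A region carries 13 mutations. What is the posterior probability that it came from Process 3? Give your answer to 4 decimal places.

0.6362

Posterior ∝ prior × likelihood, so P(k | x) ∝ π_k f_k(x); normalise over all components.
Component likelihoods at x = 13 mutations:
  L_1 = 4.34855e-05
  L_2 = 0.0374349
  L_3 = 0.109279
Weight by the priors:
  π_1·L_1 = 0.44 × 4.34855e-05 = 1.91336e-05
  π_2·L_2 = 0.35 × 0.0374349 = 0.0131022
  π_3·L_3 = 0.21 × 0.109279 = 0.0229486
Marginal: 1.91336e-05 + 0.0131022 + 0.0229486 = 0.0360699
Responsibility of Process 3: 0.0229486 / 0.0360699 ≈ 0.6362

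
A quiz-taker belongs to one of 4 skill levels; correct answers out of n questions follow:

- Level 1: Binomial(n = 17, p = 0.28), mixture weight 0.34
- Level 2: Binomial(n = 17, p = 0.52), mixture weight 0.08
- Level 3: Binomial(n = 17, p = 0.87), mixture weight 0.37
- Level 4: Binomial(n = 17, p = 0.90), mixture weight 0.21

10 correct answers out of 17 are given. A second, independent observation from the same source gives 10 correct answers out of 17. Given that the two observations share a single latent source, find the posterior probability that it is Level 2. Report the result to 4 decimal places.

0.9932

Apply Bayes' rule: the posterior for each component is proportional to its prior times its likelihood at x.
Since both observations come from the same component, the likelihood for component k is f_k(x₁)·f_k(x₂).
  L_1 = [0.00577807] × [0.00577807] = 3.33861e-05
  L_2 = [0.165043] × [0.165043] = 0.0272392
  L_3 = [0.00303159] × [0.00303159] = 9.19056e-06
  L_4 = [0.00067811] × [0.00067811] = 4.59833e-07
Multiply by the mixture weights:
  w_1·L_1 = 0.34 × 3.33861e-05 = 1.13513e-05
  w_2·L_2 = 0.08 × 0.0272392 = 0.00217913
  w_3·L_3 = 0.37 × 9.19056e-06 = 3.40051e-06
  w_4·L_4 = 0.21 × 4.59833e-07 = 9.65649e-08
Normaliser: 1.13513e-05 + 0.00217913 + 3.40051e-06 + 9.65649e-08 = 0.00219398
So the posterior for Level 2 is 0.00217913 / 0.00219398 ≈ 0.9932.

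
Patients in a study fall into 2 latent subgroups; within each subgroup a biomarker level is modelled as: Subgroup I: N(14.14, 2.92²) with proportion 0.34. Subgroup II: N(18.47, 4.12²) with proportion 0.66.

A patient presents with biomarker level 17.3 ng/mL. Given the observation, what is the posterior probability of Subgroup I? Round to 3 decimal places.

By Bayes' theorem, P(k | x) = π_k f_k(x) / Σ_j π_j f_j(x).
Component likelihoods at x = 17.3 ng/mL:
  f_I = (1/(2.92·√(2π)))·exp(−(17.3−14.14)²/(2·2.92²)) = 0.136624·exp(-0.58557) = 0.0760707
  f_II = (1/(4.12·√(2π)))·exp(−(17.3−18.47)²/(2·4.12²)) = 0.096831·exp(-0.04032) = 0.0930039
Unnormalised posteriors:
  π_I·f_I = 0.34 × 0.0760707 = 0.025864
  π_II·f_II = 0.66 × 0.0930039 = 0.0613826
Marginal: 0.025864 + 0.0613826 = 0.0872466
So the posterior for Subgroup I is 0.025864 / 0.0872466 ≈ 0.296.

0.296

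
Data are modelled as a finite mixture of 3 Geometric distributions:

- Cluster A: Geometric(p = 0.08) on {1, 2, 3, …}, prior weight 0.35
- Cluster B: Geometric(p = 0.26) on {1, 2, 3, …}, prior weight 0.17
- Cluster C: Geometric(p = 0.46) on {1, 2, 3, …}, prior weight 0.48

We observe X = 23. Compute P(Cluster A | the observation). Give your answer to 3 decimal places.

0.987

Posterior ∝ prior × likelihood, so P(k | x) ∝ π_k f_k(x); normalise over all components.
Geometric probabilities:
  p_A = 0.08·(1−0.08)^22 = 0.08·0.15971 = 0.0127768
  p_B = 0.26·(1−0.26)^22 = 0.26·0.00132769 = 0.0003452
  p_C = 0.46·(1−0.46)^22 = 0.46·1.29617e-06 = 5.96239e-07
Prior × likelihood for each component:
  π_A·p_A = 0.35 × 0.0127768 = 0.00447188
  π_B·p_B = 0.17 × 0.0003452 = 5.86841e-05
  π_C·p_C = 0.48 × 5.96239e-07 = 2.86195e-07
Normaliser: 0.00447188 + 5.86841e-05 + 2.86195e-07 = 0.00453085
P(Cluster A | the observation) ≈ 0.987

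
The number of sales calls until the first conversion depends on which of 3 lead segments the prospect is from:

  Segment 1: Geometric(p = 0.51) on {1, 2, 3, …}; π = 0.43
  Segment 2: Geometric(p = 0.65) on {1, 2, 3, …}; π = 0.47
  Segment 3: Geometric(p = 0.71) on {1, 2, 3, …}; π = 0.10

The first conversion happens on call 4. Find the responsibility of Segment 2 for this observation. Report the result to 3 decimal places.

Apply Bayes' rule: the posterior for each component is proportional to its prior times its likelihood at x.
Component likelihoods at x = 4:
  f_1 = 0.060001
  f_2 = 0.0278687
  f_3 = 0.0173162
Unnormalised posteriors:
  π_1·f_1 = 0.43 × 0.060001 = 0.0258004
  π_2·f_2 = 0.47 × 0.0278687 = 0.0130983
  π_3·f_3 = 0.10 × 0.0173162 = 0.00173162
Sum: 0.0258004 + 0.0130983 + 0.00173162 = 0.0406304
Responsibility of Segment 2: 0.0130983 / 0.0406304 ≈ 0.322

0.322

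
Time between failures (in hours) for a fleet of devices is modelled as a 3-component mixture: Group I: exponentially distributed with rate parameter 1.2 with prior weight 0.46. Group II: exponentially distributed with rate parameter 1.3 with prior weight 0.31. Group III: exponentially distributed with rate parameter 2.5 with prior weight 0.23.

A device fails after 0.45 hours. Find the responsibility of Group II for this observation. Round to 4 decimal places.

0.3064

By Bayes' theorem, P(k | x) = π_k f_k(x) / Σ_j π_j f_j(x).
Component likelihoods at x = 0.45 hours:
  f_I = 0.699298
  f_II = 0.724238
  f_III = 0.811631
Unnormalised posteriors:
  π_I·f_I = 0.46 × 0.699298 = 0.321677
  π_II·f_II = 0.31 × 0.724238 = 0.224514
  π_III·f_III = 0.23 × 0.811631 = 0.186675
Sum: 0.321677 + 0.224514 + 0.186675 = 0.732866
Responsibility of Group II: 0.224514 / 0.732866 ≈ 0.3064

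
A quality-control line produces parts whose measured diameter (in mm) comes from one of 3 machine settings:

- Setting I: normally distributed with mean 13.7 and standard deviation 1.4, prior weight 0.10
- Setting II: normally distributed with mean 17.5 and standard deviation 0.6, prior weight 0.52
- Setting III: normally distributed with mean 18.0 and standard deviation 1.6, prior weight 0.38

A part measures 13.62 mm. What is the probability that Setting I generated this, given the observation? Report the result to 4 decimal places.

0.9272

Posterior ∝ prior × likelihood, so P(k | x) ∝ w_k f_k(x); normalise over all components.
Normal densities:
  f_I = (1/(1.4·√(2π)))·exp(−(13.62−13.7)²/(2·1.4²)) = 0.284959·exp(-0.00163) = 0.284494
  f_II = (1/(0.6·√(2π)))·exp(−(13.62−17.5)²/(2·0.6²)) = 0.664904·exp(-20.90889) = 5.5226e-10
  f_III = (1/(1.6·√(2π)))·exp(−(13.62−18.0)²/(2·1.6²)) = 0.249339·exp(-3.74695) = 0.00588178
Prior × likelihood for each component:
  w_I·f_I = 0.10 × 0.284494 = 0.0284494
  w_II·f_II = 0.52 × 5.5226e-10 = 2.87175e-10
  w_III·f_III = 0.38 × 0.00588178 = 0.00223508
Marginal: 0.0284494 + 2.87175e-10 + 0.00223508 = 0.0306845
Responsibility of Setting I: 0.0284494 / 0.0306845 ≈ 0.9272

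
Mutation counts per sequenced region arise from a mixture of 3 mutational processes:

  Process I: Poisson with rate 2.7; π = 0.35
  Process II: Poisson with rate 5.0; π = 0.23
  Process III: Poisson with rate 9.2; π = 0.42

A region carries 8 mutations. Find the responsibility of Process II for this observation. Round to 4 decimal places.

0.2124

The responsibility of component k is π_k f_k(x) divided by Σ_j π_j f_j(x).
Evaluate each component's likelihood at the observed value:
  f_I = e^(−2.7)·2.7^8/8! = 0.00470755
  f_II = e^(−5.0)·5.0^8/8! = 0.065278
  f_III = e^(−9.2)·9.2^8/8! = 0.128609
Prior × likelihood for each component:
  π_I·f_I = 0.35 × 0.00470755 = 0.00164764
  π_II·f_II = 0.23 × 0.065278 = 0.0150139
  π_III·f_III = 0.42 × 0.128609 = 0.054016
Denominator: 0.00164764 + 0.0150139 + 0.054016 = 0.0706776
P(Process II | 8 mutations) = 0.0150139 / 0.0706776 ≈ 0.2124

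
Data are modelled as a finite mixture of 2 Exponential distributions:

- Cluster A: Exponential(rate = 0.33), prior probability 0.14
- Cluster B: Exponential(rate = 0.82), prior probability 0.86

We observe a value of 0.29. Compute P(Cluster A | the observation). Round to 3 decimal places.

The responsibility of component k is π_k f_k(x) divided by Σ_j π_j f_j(x).
Evaluate each component's likelihood at the observed value:
  p_A = 0.299883
  p_B = 0.646455
Prior × likelihood for each component:
  π_A·p_A = 0.14 × 0.299883 = 0.0419836
  π_B·p_B = 0.86 × 0.646455 = 0.555952
Evidence: 0.0419836 + 0.555952 = 0.597935
Responsibility of Cluster A: 0.0419836 / 0.597935 ≈ 0.070

0.070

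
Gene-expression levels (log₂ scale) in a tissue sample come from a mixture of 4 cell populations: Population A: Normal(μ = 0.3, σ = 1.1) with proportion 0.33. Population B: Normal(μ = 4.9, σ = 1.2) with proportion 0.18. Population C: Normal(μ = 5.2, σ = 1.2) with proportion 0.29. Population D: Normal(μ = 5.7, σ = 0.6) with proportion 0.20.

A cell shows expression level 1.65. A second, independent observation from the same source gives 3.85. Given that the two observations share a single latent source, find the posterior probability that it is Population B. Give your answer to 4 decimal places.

0.5152

P(component k | x) = π_k·f_k(x) / marginal(x), where marginal(x) = Σ_j π_j·f_j(x).
Since both observations come from the same component, the likelihood for component k is f_k(x₁)·f_k(x₂).
  f_A = [0.170785] × [0.00198548] = 0.000339091
  f_B = [0.00849061] × [0.226712] = 0.00192493
  f_C = [0.00418132] × [0.176564] = 0.00073827
  f_D = [8.49156e-11] × [0.00573261] = 4.86788e-13
Prior × likelihood for each component:
  π_A·f_A = 0.33 × 0.000339091 = 0.0001119
  π_B·f_B = 0.18 × 0.00192493 = 0.000346487
  π_C·f_C = 0.29 × 0.00073827 = 0.000214098
  π_D·f_D = 0.20 × 4.86788e-13 = 9.73576e-14
Denominator: 0.0001119 + 0.000346487 + 0.000214098 + 9.73576e-14 = 0.000672485
P(Population B | data) ≈ 0.5152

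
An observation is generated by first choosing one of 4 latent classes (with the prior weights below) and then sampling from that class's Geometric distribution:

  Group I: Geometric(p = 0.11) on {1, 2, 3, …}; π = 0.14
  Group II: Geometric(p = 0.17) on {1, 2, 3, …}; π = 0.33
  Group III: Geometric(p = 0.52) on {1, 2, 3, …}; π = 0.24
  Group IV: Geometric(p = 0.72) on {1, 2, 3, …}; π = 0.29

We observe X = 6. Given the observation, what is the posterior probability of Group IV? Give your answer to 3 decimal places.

0.010

By Bayes' theorem, P(k | x) = π_k f_k(x) / Σ_j π_j f_j(x).
Evaluate each component's likelihood at the observed value:
  L_I = 0.0614247
  L_II = 0.0669637
  L_III = 0.0132498
  L_IV = 0.00123915
Unnormalised posteriors:
  π_I·L_I = 0.14 × 0.0614247 = 0.00859945
  π_II·L_II = 0.33 × 0.0669637 = 0.022098
  π_III·L_III = 0.24 × 0.0132498 = 0.00317995
  π_IV·L_IV = 0.29 × 0.00123915 = 0.000359352
Sum: 0.00859945 + 0.022098 + 0.00317995 + 0.000359352 = 0.0342368
Responsibility of Group IV: 0.000359352 / 0.0342368 ≈ 0.010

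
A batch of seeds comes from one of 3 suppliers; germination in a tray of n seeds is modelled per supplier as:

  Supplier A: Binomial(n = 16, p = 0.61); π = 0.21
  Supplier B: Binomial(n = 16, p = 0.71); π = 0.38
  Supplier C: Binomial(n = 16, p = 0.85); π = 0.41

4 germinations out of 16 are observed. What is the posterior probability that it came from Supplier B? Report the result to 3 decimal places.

Posterior ∝ prior × likelihood, so P(k | x) ∝ π_k f_k(x); normalise over all components.
Binomial probabilities:
  f_A = C(16,4)·0.61^4·0.39^12 = 1820·0.138458·1.23816e-05 = 0.00312008
  f_B = C(16,4)·0.71^4·0.29^12 = 1820·0.254117·3.53815e-07 = 0.000163637
  f_C = C(16,4)·0.85^4·0.15^12 = 1820·0.522006·1.29746e-10 = 1.23266e-07
Prior × likelihood for each component:
  π_A·f_A = 0.21 × 0.00312008 = 0.000655217
  π_B·f_B = 0.38 × 0.000163637 = 6.2182e-05
  π_C·f_C = 0.41 × 1.23266e-07 = 5.05389e-08
Sum: 0.000655217 + 6.2182e-05 + 5.05389e-08 = 0.00071745
P(Supplier B | 4 germinations out of 16) ≈ 0.087

0.087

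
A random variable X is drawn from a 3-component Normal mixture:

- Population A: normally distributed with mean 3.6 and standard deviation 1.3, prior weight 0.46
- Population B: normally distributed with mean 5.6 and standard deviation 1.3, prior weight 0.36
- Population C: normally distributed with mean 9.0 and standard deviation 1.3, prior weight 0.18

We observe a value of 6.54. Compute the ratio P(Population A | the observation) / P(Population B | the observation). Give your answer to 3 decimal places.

The posterior odds equal the prior odds times the likelihood ratio: (w_i/w_j)·(f_i(x)/f_j(x)).
Normal densities:
  L_A = (1/(1.3·√(2π)))·exp(−(6.54−3.6)²/(2·1.3²)) = 0.306879·exp(-2.55728) = 0.0237878
  L_B = (1/(1.3·√(2π)))·exp(−(6.54−5.6)²/(2·1.3²)) = 0.306879·exp(-0.26142) = 0.236284
  L_C = (1/(1.3·√(2π)))·exp(−(6.54−9.0)²/(2·1.3²)) = 0.306879·exp(-1.79041) = 0.0512153
Odds = (0.46/0.36) × (0.0237878/0.236284) = 1.27778 × 0.100675 ≈ 0.129

0.129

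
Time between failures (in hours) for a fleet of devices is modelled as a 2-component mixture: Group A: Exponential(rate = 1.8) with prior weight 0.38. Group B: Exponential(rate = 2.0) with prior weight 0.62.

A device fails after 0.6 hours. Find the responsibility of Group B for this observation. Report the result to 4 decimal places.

The responsibility of component k is π_k f_k(x) divided by Σ_j π_j f_j(x).
Exponential densities:
  L_A = 0.611272
  L_B = 0.602388
Unnormalised posteriors:
  π_A·L_A = 0.38 × 0.611272 = 0.232283
  π_B·L_B = 0.62 × 0.602388 = 0.373481
Marginal: 0.232283 + 0.373481 = 0.605764
P(Group B | data) ≈ 0.6165

0.6165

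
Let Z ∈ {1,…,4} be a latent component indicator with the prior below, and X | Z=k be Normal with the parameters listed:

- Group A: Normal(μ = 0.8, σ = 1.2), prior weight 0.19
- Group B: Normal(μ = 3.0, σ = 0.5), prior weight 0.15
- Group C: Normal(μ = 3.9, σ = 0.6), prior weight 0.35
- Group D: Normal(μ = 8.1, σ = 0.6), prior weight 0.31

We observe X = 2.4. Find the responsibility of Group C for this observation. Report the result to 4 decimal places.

The responsibility of component k is π_k f_k(x) divided by Σ_j π_j f_j(x).
Normal densities:
  L_A = 0.136675
  L_B = 0.388372
  L_C = 0.0292138
  L_D = 1.67966e-20
Unnormalised posteriors:
  π_A·L_A = 0.19 × 0.136675 = 0.0259683
  π_B·L_B = 0.15 × 0.388372 = 0.0582558
  π_C·L_C = 0.35 × 0.0292138 = 0.0102248
  π_D·L_D = 0.31 × 1.67966e-20 = 5.20693e-21
Sum: 0.0259683 + 0.0582558 + 0.0102248 + 5.20693e-21 = 0.0944489
Responsibility of Group C: 0.0102248 / 0.0944489 ≈ 0.1083

0.1083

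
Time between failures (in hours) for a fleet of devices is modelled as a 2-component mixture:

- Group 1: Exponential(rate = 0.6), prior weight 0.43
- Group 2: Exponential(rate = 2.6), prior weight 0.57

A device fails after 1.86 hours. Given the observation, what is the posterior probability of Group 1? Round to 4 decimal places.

By Bayes' theorem, P(k | x) = π_k f_k(x) / Σ_j π_j f_j(x).
Evaluate each component's likelihood at the observed value:
  L_1 = 0.196553
  L_2 = 0.0206407
Prior × likelihood for each component:
  π_1·L_1 = 0.43 × 0.196553 = 0.0845176
  π_2·L_2 = 0.57 × 0.0206407 = 0.0117652
Sum: 0.0845176 + 0.0117652 = 0.0962828
So the posterior for Group 1 is 0.0845176 / 0.0962828 ≈ 0.8778.

0.8778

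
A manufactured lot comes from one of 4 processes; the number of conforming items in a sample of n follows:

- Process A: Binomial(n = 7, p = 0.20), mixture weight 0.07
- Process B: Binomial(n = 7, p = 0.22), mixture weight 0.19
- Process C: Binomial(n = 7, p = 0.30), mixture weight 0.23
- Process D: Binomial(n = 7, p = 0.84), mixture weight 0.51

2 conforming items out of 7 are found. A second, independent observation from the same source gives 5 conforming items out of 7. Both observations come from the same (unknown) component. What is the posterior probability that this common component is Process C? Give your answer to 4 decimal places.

By Bayes' theorem, P(k | x) = w_k f_k(x) / Σ_j w_j f_j(x).
Since both observations come from the same component, the likelihood for component k is f_k(x₁)·f_k(x₂).
  f_A = [0.275251] × [0.0043008] = 0.0011838
  f_B = [0.293452] × [0.00658449] = 0.00193223
  f_C = [0.317652] × [0.0250047] = 0.0079428
  f_D = [0.00155374] × [0.224831] = 0.000349328
Prior × likelihood for each component:
  w_A·f_A = 0.07 × 0.0011838 = 8.2866e-05
  w_B·f_B = 0.19 × 0.00193223 = 0.000367124
  w_C·f_C = 0.23 × 0.0079428 = 0.00182684
  w_D·f_D = 0.51 × 0.000349328 = 0.000178157
Marginal: 8.2866e-05 + 0.000367124 + 0.00182684 + 0.000178157 = 0.00245499
So the posterior for Process C is 0.00182684 / 0.00245499 ≈ 0.7441.

0.7441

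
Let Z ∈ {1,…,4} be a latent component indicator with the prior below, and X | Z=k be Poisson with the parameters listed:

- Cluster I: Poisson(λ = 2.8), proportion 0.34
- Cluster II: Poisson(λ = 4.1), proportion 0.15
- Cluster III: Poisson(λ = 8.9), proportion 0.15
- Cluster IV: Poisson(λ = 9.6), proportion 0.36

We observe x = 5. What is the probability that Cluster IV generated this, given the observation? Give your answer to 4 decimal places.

By Bayes' theorem, P(k | x) = π_k f_k(x) / Σ_j π_j f_j(x).
Poisson probabilities:
  f_I = 0.0872136
  f_II = 0.160004
  f_III = 0.063467
  f_IV = 0.0460201
Weight by the priors:
  π_I·f_I = 0.34 × 0.0872136 = 0.0296526
  π_II·f_II = 0.15 × 0.160004 = 0.0240006
  π_III·f_III = 0.15 × 0.063467 = 0.00952005
  π_IV·f_IV = 0.36 × 0.0460201 = 0.0165672
Marginal: 0.0296526 + 0.0240006 + 0.00952005 + 0.0165672 = 0.0797405
P(Cluster IV | x) ≈ 0.2078

0.2078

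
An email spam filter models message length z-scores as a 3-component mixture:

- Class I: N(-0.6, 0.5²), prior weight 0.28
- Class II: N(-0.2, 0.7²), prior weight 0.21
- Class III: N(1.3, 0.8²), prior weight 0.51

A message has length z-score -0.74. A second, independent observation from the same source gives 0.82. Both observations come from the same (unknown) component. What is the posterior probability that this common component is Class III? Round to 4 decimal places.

0.1663

P(component k | x) = P(Z=k)·f_k(x) / marginal(x), where marginal(x) = Σ_j P(Z=j)·f_j(x).
Since both observations come from the same component, the likelihood for component k is f_k(x₁)·f_k(x₂).
  f_I = [0.767213] × [0.0141422] = 0.0108501
  f_II = [0.423241] × [0.197129] = 0.083433
  f_III = [0.0193117] × [0.416531] = 0.00804391
Prior × likelihood for each component:
  P(Z=I)·f_I = 0.28 × 0.0108501 = 0.00303802
  P(Z=II)·f_II = 0.21 × 0.083433 = 0.0175209
  P(Z=III)·f_III = 0.51 × 0.00804391 = 0.00410239
Marginal: 0.00303802 + 0.0175209 + 0.00410239 = 0.0246614
P(Class III | x) = 0.00410239 / 0.0246614 ≈ 0.1663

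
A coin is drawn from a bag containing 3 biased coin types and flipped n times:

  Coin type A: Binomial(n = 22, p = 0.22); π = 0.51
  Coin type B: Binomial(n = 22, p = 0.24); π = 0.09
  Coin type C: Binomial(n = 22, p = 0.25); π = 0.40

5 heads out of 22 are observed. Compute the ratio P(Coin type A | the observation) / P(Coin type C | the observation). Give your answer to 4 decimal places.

1.3107

Only the two components matter; the odds are (π_i f_i(x)) / (π_j f_j(x)).
Component likelihoods at x = 5 heads out of 22:
  f_A = 0.198719
  f_B = 0.197426
  f_C = 0.193312
Posterior odds = (π_A·f_A) / (π_C·f_C) = (0.51·0.198719) / (0.40·0.193312) = 0.101346 / 0.0773247 ≈ 1.3107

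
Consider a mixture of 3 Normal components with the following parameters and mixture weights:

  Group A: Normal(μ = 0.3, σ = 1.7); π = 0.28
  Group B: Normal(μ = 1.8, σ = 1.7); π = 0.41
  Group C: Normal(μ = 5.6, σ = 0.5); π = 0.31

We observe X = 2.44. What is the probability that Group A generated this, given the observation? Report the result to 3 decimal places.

The responsibility of component k is π_k f_k(x) divided by Σ_j π_j f_j(x).
Component likelihoods at x = 2.44:
  f_A = (1/(1.7·√(2π)))·exp(−(2.44−0.3)²/(2·1.7²)) = 0.234672·exp(-0.79232) = 0.106258
  f_B = (1/(1.7·√(2π)))·exp(−(2.44−1.8)²/(2·1.7²)) = 0.234672·exp(-0.07087) = 0.218617
  f_C = (1/(0.5·√(2π)))·exp(−(2.44−5.6)²/(2·0.5²)) = 0.797885·exp(-19.97120) = 1.69261e-09
Unnormalised posteriors:
  π_A·f_A = 0.28 × 0.106258 = 0.0297522
  π_B·f_B = 0.41 × 0.218617 = 0.0896332
  π_C·f_C = 0.31 × 1.69261e-09 = 5.24711e-10
Denominator: 0.0297522 + 0.0896332 + 5.24711e-10 = 0.119385
Responsibility of Group A: 0.0297522 / 0.119385 ≈ 0.249

0.249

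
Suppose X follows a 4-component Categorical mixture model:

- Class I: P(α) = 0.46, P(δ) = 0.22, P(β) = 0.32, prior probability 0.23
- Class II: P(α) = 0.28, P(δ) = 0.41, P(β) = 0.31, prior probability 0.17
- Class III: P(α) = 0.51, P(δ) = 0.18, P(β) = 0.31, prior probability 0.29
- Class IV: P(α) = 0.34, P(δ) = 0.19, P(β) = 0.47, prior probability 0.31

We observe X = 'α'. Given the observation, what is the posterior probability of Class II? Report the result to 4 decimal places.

The responsibility of component k is π_k f_k(x) divided by Σ_j π_j f_j(x).
Evaluate each component's likelihood at the observed value:
  f_I = P(α | comp) = 0.46
  f_II = P(α | comp) = 0.28
  f_III = P(α | comp) = 0.51
  f_IV = P(α | comp) = 0.34
Prior × likelihood for each component:
  π_I·f_I = 0.23 × 0.46 = 0.1058
  π_II·f_II = 0.17 × 0.28 = 0.0476
  π_III·f_III = 0.29 × 0.51 = 0.1479
  π_IV·f_IV = 0.31 × 0.34 = 0.1054
Normaliser: 0.1058 + 0.0476 + 0.1479 + 0.1054 = 0.4067
P(Class II | x) ≈ 0.1170

0.1170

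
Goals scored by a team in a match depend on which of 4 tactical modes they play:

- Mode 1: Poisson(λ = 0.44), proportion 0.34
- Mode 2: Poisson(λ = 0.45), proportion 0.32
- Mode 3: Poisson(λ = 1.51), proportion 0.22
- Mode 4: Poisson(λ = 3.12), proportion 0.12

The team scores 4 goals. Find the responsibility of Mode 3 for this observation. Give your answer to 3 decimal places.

The responsibility of component k is π_k f_k(x) divided by Σ_j π_j f_j(x).
Poisson probabilities:
  f_1 = 0.0010058
  f_2 = 0.00108945
  f_3 = 0.0478533
  f_4 = 0.174345
Weight by the priors:
  π_1·f_1 = 0.34 × 0.0010058 = 0.000341971
  π_2·f_2 = 0.32 × 0.00108945 = 0.000348623
  π_3·f_3 = 0.22 × 0.0478533 = 0.0105277
  π_4·f_4 = 0.12 × 0.174345 = 0.0209213
Normaliser: 0.000341971 + 0.000348623 + 0.0105277 + 0.0209213 = 0.0321397
Responsibility of Mode 3: 0.0105277 / 0.0321397 ≈ 0.328

0.328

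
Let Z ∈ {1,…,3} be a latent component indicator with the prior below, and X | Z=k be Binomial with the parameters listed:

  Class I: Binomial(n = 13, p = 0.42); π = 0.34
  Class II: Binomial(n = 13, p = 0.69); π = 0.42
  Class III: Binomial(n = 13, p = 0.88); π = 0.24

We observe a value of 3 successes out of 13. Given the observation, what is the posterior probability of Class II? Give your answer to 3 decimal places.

The responsibility of component k is π_k f_k(x) divided by Σ_j π_j f_j(x).
Component likelihoods at x = 3 successes out of 13:
  f_I = 0.0912838
  f_II = 0.00077007
  f_III = 1.20678e-07
Weight by the priors:
  π_I·f_I = 0.34 × 0.0912838 = 0.0310365
  π_II·f_II = 0.42 × 0.00077007 = 0.000323429
  π_III·f_III = 0.24 × 1.20678e-07 = 2.89626e-08
Sum: 0.0310365 + 0.000323429 + 2.89626e-08 = 0.03136
P(Class II | x) ≈ 0.010

0.010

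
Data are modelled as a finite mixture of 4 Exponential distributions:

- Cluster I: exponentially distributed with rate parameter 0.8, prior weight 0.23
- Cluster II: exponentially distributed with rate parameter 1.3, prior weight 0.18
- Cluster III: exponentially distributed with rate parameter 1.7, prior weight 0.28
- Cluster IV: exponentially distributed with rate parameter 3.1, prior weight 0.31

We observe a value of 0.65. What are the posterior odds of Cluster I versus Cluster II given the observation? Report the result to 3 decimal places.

Since P(k|x) ∝ P(Z=k) f_k(x), the posterior odds are P(Z=i) f_i(x) / (P(Z=j) f_j(x)).
Exponential densities:
  p_I = 0.8·e^(−0.8·0.65) = 0.8·e^(−0.5200) = 0.475616
  p_II = 1.3·e^(−1.3·0.65) = 1.3·e^(−0.8450) = 0.558425
  p_III = 1.7·e^(−1.7·0.65) = 1.7·e^(−1.1050) = 0.563058
  p_IV = 3.1·e^(−3.1·0.65) = 3.1·e^(−2.0150) = 0.413293
Posterior odds = (P(Z=I)·p_I) / (P(Z=II)·p_II) = (0.23·0.475616) / (0.18·0.558425) = 0.109392 / 0.100516 ≈ 1.088

1.088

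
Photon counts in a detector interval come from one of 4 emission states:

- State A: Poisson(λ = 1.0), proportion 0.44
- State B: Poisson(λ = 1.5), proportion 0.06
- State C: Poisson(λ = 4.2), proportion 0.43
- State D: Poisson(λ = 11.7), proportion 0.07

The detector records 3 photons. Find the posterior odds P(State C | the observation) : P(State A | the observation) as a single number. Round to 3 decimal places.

2.951

The posterior odds equal the prior odds times the likelihood ratio: (P(Z=i)/P(Z=j))·(f_i(x)/f_j(x)).
Evaluate each component's likelihood at the observed value:
  L_A = 0.0613132
  L_B = 0.125511
  L_C = 0.185165
  L_D = 0.00221391
Posterior odds = (P(Z=C)·L_C) / (P(Z=A)·L_A) = (0.43·0.185165) / (0.44·0.0613132) = 0.0796211 / 0.0269778 ≈ 2.951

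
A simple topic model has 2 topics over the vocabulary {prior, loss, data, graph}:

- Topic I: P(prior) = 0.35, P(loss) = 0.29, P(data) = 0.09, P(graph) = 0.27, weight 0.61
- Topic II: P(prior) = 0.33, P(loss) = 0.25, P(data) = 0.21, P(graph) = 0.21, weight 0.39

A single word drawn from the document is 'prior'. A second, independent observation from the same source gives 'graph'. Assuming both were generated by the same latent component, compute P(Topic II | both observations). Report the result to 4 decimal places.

0.3192

The responsibility of component k is π_k f_k(x) divided by Σ_j π_j f_j(x).
Since both observations come from the same component, the likelihood for component k is f_k(x₁)·f_k(x₂).
  L_I = [0.35] × [0.27] = 0.0945
  L_II = [0.33] × [0.21] = 0.0693
Weight by the priors:
  π_I·L_I = 0.61 × 0.0945 = 0.057645
  π_II·L_II = 0.39 × 0.0693 = 0.027027
Evidence: 0.057645 + 0.027027 = 0.084672
P(Topic II | x) ≈ 0.3192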